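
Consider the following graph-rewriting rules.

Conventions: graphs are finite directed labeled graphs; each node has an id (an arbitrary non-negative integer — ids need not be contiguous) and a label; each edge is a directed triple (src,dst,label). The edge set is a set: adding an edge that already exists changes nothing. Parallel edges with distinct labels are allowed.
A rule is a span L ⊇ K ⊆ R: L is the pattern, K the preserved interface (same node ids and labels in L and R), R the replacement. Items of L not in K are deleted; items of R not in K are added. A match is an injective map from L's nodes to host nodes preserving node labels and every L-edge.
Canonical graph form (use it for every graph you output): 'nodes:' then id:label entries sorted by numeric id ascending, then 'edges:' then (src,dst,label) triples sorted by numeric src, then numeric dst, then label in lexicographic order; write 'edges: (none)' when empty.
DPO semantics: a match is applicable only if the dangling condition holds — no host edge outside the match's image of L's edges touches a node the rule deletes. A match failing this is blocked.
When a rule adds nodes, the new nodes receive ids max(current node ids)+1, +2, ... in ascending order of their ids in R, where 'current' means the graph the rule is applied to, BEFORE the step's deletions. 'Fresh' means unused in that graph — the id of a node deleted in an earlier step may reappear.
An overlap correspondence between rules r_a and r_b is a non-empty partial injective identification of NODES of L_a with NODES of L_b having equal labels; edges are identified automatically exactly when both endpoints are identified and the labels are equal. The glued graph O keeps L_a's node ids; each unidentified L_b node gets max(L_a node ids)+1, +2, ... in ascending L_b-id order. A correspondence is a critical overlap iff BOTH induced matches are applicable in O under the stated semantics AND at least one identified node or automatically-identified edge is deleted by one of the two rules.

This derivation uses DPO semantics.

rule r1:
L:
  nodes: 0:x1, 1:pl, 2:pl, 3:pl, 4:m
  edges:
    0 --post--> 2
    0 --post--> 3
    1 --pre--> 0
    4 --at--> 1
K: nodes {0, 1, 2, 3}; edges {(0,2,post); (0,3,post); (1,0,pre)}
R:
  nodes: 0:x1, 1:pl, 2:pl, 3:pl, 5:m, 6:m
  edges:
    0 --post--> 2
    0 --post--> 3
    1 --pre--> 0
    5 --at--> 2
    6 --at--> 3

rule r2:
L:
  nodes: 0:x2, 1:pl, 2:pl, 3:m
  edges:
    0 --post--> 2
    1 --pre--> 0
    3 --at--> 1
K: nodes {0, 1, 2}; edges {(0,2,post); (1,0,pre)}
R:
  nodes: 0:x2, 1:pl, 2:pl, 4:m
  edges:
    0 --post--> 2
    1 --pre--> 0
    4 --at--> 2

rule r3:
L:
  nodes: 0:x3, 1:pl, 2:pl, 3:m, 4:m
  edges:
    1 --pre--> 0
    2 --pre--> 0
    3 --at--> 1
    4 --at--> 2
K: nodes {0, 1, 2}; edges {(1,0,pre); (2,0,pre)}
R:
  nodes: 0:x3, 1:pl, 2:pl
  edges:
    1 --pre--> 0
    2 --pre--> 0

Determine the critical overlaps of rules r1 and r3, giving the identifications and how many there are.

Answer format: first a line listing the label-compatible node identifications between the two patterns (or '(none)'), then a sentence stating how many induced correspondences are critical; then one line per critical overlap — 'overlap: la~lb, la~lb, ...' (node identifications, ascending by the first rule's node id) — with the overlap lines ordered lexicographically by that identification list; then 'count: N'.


label-compatible node identifications between L(r1) and L(r3): 1~1, 1~2, 2~1, 2~2, 3~1, 3~2, 4~3, 4~4
6 of the induced correspondences are critical overlaps of r1 and r3.
overlap: 1~1, 2~2, 4~3
overlap: 1~1, 3~2, 4~3
overlap: 1~1, 4~3
overlap: 1~2, 2~1, 4~4
overlap: 1~2, 3~1, 4~4
overlap: 1~2, 4~4
count: 6


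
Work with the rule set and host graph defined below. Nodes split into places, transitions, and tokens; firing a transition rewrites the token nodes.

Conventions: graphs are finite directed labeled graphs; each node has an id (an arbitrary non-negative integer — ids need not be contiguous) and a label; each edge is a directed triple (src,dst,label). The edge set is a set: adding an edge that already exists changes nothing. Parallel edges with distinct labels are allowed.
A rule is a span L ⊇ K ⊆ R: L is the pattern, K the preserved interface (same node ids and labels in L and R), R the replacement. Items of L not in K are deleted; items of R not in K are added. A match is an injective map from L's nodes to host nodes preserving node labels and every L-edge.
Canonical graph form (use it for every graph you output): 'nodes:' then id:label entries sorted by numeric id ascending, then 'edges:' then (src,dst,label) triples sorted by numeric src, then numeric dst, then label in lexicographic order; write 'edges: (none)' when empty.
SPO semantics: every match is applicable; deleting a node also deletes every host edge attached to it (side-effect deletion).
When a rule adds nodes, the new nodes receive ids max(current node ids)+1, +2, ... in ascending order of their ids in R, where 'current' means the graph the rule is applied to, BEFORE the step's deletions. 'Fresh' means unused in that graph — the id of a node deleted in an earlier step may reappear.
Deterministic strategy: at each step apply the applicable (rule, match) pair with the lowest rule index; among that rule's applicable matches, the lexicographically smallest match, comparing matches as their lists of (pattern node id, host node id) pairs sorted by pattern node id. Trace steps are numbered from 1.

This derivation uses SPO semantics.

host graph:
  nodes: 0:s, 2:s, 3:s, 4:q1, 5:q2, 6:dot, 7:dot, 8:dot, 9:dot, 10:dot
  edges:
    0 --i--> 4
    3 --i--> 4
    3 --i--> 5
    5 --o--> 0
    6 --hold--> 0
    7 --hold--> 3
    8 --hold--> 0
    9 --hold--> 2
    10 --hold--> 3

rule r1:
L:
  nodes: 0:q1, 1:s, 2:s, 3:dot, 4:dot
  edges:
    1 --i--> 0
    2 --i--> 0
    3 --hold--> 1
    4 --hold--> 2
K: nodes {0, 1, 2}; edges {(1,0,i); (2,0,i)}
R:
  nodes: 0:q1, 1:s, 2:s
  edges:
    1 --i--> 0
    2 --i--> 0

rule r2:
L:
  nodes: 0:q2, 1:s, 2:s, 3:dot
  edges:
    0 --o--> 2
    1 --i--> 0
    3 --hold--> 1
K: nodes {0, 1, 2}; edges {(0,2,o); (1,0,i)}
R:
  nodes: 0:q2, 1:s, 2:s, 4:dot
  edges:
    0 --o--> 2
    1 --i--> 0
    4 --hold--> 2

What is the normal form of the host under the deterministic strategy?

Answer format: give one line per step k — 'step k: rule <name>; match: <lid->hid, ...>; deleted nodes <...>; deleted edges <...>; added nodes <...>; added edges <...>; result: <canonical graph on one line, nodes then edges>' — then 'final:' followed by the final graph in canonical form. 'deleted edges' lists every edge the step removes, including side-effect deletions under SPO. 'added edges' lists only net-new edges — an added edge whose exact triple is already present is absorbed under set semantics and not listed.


step 1: rule r1; match: 0->4, 1->0, 2->3, 3->6, 4->7; deleted nodes 6, 7; deleted edges (6,0,hold); (7,3,hold); added nodes (none); added edges (none); result: nodes: 0:s, 2:s, 3:s, 4:q1, 5:q2, 8:dot, 9:dot, 10:dot edges: (0,4,i); (3,4,i); (3,5,i); (5,0,o); (8,0,hold); (9,2,hold); (10,3,hold)
step 2: rule r1; match: 0->4, 1->0, 2->3, 3->8, 4->10; deleted nodes 8, 10; deleted edges (8,0,hold); (10,3,hold); added nodes (none); added edges (none); result: nodes: 0:s, 2:s, 3:s, 4:q1, 5:q2, 9:dot edges: (0,4,i); (3,4,i); (3,5,i); (5,0,o); (9,2,hold)
final:
nodes: 0:s, 2:s, 3:s, 4:q1, 5:q2, 9:dot
edges: (0,4,i); (3,4,i); (3,5,i); (5,0,o); (9,2,hold)


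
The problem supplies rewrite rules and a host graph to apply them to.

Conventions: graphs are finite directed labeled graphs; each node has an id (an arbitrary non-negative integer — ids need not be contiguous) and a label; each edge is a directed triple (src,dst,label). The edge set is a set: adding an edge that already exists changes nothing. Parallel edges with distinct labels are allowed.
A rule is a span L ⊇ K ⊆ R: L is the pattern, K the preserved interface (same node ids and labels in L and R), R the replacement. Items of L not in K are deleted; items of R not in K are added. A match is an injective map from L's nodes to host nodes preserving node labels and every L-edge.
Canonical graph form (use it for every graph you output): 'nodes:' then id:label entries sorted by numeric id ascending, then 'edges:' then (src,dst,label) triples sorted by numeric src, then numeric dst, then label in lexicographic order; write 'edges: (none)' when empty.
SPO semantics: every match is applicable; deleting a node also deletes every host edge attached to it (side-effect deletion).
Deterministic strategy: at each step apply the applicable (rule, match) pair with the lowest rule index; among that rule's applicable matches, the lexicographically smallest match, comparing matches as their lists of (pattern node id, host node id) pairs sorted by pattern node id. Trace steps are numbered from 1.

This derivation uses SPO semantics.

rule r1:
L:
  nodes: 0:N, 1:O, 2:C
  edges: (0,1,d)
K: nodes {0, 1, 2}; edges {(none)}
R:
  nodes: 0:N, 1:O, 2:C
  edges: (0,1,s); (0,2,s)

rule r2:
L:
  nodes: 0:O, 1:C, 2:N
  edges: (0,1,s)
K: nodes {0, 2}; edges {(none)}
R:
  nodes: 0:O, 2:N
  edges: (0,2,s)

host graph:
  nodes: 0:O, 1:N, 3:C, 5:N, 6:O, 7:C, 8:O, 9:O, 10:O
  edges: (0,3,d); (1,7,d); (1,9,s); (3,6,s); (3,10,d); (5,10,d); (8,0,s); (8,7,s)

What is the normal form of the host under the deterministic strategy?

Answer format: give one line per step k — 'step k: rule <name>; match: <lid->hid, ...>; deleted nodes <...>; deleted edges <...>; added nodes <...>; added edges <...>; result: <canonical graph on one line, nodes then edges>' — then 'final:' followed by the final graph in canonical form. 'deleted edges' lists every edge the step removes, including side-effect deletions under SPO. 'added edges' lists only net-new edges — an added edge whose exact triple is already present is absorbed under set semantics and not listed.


step 1: rule r1; match: 0->5, 1->10, 2->3; deleted nodes (none); deleted edges (5,10,d); added nodes (none); added edges (5,3,s); (5,10,s); result: nodes: 0:O, 1:N, 3:C, 5:N, 6:O, 7:C, 8:O, 9:O, 10:O edges: (0,3,d); (1,7,d); (1,9,s); (3,6,s); (3,10,d); (5,3,s); (5,10,s); (8,0,s); (8,7,s)
step 2: rule r2; match: 0->8, 1->7, 2->1; deleted nodes 7; deleted edges (1,7,d); (8,7,s); added nodes (none); added edges (8,1,s); result: nodes: 0:O, 1:N, 3:C, 5:N, 6:O, 8:O, 9:O, 10:O edges: (0,3,d); (1,9,s); (3,6,s); (3,10,d); (5,3,s); (5,10,s); (8,0,s); (8,1,s)
final:
nodes: 0:O, 1:N, 3:C, 5:N, 6:O, 8:O, 9:O, 10:O
edges: (0,3,d); (1,9,s); (3,6,s); (3,10,d); (5,3,s); (5,10,s); (8,0,s); (8,1,s)


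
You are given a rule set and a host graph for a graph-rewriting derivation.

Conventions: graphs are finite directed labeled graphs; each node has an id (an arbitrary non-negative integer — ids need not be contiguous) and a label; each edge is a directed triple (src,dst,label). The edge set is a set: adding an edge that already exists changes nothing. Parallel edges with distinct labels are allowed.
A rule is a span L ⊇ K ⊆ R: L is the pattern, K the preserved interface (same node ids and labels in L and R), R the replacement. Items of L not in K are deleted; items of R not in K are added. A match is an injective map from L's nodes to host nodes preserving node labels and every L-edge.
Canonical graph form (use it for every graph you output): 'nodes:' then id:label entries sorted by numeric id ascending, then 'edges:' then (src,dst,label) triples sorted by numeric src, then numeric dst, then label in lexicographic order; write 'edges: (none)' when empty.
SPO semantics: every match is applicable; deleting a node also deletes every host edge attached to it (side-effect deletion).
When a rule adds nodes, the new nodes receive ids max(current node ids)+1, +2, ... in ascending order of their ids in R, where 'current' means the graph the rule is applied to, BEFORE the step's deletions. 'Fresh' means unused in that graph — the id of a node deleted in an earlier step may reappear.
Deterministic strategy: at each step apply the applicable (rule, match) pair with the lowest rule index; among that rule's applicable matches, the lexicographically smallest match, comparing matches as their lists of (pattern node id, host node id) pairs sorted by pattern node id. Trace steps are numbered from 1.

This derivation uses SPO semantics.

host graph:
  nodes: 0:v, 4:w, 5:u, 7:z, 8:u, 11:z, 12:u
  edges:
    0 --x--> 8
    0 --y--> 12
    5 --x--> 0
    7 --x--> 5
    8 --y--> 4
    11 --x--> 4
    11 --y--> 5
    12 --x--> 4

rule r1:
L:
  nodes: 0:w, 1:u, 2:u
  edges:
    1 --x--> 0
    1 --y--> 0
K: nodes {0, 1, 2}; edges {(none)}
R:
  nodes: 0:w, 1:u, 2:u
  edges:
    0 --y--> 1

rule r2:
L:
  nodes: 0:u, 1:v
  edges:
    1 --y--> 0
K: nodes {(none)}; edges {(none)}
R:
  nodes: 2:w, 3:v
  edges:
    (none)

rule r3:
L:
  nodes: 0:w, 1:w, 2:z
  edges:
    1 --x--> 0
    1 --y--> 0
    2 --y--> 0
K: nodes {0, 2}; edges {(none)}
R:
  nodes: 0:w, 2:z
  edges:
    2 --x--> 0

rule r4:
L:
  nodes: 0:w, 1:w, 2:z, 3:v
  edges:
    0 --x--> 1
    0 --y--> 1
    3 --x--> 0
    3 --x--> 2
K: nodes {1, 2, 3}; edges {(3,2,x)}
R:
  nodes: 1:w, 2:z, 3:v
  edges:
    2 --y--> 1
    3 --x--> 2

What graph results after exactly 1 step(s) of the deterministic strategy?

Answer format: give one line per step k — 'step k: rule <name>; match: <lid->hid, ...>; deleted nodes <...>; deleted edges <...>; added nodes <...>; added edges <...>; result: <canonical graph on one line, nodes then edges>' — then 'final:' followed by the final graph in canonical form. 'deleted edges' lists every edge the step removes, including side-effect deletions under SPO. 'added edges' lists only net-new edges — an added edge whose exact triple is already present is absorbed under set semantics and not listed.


step 1: rule r2; match: 0->12, 1->0; deleted nodes 0, 12; deleted edges (0,8,x); (0,12,y); (5,0,x); (12,4,x); added nodes 13, 14; added edges (none); result: nodes: 4:w, 5:u, 7:z, 8:u, 11:z, 13:w, 14:v edges: (7,5,x); (8,4,y); (11,4,x); (11,5,y)
final:
nodes: 4:w, 5:u, 7:z, 8:u, 11:z, 13:w, 14:v
edges: (7,5,x); (8,4,y); (11,4,x); (11,5,y)


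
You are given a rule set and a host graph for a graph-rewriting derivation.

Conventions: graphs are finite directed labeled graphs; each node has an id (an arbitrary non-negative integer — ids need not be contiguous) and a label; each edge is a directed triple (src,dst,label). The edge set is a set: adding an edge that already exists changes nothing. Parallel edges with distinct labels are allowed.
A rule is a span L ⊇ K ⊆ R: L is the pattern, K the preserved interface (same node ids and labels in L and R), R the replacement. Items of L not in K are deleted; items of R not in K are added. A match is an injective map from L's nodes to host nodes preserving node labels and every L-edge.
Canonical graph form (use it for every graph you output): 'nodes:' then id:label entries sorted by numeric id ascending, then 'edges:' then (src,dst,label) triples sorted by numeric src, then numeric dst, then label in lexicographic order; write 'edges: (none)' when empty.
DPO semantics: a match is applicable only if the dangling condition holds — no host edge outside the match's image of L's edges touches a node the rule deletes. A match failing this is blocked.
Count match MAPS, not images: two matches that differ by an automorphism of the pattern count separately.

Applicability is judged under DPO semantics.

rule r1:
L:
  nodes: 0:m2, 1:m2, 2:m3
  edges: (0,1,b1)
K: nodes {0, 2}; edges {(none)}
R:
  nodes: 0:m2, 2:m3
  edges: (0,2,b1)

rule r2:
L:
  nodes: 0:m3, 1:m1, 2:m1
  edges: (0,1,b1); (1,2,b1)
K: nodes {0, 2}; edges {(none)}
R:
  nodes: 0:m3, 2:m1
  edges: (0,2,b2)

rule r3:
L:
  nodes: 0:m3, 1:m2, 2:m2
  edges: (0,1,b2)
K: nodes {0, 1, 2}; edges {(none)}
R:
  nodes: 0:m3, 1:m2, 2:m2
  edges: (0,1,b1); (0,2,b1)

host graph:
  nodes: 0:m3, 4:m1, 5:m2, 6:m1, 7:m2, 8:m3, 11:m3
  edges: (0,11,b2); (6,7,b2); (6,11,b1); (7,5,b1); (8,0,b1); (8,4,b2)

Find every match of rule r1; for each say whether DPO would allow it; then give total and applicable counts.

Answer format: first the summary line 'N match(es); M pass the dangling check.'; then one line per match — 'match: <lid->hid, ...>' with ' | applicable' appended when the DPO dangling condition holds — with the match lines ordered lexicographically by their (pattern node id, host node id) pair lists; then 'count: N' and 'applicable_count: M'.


3 match(es); 3 pass the dangling check.
match: 0->7, 1->5, 2->0 | applicable
match: 0->7, 1->5, 2->8 | applicable
match: 0->7, 1->5, 2->11 | applicable
count: 3
applicable_count: 3


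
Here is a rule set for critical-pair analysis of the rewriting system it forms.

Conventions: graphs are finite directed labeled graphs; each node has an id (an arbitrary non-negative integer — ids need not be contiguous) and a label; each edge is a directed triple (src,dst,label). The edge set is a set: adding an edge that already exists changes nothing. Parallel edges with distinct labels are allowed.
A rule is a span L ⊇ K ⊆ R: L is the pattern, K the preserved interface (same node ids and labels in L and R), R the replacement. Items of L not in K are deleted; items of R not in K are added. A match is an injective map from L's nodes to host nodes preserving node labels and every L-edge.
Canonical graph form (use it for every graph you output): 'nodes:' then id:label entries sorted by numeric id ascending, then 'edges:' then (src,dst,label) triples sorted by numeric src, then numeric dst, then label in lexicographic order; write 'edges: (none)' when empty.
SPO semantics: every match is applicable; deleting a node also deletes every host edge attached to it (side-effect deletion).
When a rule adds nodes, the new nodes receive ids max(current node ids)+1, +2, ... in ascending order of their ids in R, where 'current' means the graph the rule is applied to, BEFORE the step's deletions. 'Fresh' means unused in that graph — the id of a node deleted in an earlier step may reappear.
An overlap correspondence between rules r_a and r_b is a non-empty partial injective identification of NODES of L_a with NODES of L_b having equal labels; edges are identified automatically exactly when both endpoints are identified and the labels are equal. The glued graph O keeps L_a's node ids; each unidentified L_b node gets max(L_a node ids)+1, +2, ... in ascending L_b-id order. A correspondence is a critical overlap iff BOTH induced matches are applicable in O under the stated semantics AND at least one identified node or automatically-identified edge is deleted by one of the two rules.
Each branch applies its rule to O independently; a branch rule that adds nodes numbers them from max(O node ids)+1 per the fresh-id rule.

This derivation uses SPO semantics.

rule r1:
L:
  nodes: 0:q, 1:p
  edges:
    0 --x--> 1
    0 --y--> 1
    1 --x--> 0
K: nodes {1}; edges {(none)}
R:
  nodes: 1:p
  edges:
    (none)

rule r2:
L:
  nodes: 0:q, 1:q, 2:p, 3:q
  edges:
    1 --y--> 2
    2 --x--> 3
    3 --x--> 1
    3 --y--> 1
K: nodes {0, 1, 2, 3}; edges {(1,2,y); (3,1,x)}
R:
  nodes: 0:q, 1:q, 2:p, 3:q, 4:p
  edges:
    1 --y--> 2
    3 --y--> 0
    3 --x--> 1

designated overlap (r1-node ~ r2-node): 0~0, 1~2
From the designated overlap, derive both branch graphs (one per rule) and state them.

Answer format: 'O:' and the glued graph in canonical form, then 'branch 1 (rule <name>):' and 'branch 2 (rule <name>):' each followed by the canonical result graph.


O:
nodes: 0:q, 1:p, 2:q, 3:q
edges: (0,1,x); (0,1,y); (1,0,x); (1,3,x); (2,1,y); (3,2,x); (3,2,y)
branch 1 (rule r1):
nodes: 1:p, 2:q, 3:q
edges: (1,3,x); (2,1,y); (3,2,x); (3,2,y)
branch 2 (rule r2):
nodes: 0:q, 1:p, 2:q, 3:q, 4:p
edges: (0,1,x); (0,1,y); (1,0,x); (2,1,y); (3,0,y); (3,2,x)


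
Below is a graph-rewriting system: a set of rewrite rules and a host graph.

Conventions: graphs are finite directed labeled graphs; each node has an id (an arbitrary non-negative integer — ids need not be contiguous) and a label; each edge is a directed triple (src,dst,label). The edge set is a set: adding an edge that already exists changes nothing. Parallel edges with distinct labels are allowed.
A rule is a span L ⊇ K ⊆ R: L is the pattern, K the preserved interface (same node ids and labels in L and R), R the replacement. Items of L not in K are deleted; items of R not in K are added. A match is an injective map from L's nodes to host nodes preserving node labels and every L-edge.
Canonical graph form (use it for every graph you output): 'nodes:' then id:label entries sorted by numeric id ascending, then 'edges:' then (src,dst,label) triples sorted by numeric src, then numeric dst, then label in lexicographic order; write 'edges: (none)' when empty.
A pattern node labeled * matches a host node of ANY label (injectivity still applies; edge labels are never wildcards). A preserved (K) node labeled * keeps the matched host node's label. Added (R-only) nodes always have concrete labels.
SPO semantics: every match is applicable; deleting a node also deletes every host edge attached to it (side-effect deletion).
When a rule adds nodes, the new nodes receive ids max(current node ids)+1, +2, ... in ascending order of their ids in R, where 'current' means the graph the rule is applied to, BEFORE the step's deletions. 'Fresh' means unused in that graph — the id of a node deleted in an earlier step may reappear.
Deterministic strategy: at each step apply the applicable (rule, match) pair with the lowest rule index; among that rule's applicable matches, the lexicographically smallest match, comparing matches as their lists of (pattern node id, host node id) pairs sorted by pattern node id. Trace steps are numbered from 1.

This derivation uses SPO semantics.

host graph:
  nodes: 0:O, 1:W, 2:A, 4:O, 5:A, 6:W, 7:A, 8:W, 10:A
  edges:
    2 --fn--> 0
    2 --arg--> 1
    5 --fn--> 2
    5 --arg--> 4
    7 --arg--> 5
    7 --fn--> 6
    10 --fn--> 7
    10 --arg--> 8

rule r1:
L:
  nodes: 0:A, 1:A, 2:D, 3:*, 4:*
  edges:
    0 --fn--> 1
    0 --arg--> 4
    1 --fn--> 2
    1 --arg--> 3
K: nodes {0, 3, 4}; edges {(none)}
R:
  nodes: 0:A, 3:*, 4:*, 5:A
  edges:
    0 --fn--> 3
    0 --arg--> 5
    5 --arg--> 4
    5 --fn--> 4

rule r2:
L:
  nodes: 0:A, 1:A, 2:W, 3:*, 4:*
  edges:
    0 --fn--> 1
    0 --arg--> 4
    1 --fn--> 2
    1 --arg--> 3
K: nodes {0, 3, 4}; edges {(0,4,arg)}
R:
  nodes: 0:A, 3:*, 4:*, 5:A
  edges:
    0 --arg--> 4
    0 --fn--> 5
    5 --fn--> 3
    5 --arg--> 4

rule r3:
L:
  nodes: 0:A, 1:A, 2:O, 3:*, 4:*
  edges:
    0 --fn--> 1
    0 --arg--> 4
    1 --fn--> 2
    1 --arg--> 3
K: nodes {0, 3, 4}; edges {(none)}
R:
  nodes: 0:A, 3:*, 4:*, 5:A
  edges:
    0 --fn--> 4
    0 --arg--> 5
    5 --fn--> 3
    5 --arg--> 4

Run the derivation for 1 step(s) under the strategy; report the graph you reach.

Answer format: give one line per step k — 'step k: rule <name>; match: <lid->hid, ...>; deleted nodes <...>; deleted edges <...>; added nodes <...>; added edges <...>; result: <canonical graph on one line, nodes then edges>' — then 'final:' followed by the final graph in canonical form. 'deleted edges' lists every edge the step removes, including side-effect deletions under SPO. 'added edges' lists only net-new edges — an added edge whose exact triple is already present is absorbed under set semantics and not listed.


step 1: rule r2; match: 0->10, 1->7, 2->6, 3->5, 4->8; deleted nodes 6, 7; deleted edges (7,5,arg); (7,6,fn); (10,7,fn); added nodes 11; added edges (10,11,fn); (11,5,fn); (11,8,arg); result: nodes: 0:O, 1:W, 2:A, 4:O, 5:A, 8:W, 10:A, 11:A edges: (2,0,fn); (2,1,arg); (5,2,fn); (5,4,arg); (10,8,arg); (10,11,fn); (11,5,fn); (11,8,arg)
final:
nodes: 0:O, 1:W, 2:A, 4:O, 5:A, 8:W, 10:A, 11:A
edges: (2,0,fn); (2,1,arg); (5,2,fn); (5,4,arg); (10,8,arg); (10,11,fn); (11,5,fn); (11,8,arg)


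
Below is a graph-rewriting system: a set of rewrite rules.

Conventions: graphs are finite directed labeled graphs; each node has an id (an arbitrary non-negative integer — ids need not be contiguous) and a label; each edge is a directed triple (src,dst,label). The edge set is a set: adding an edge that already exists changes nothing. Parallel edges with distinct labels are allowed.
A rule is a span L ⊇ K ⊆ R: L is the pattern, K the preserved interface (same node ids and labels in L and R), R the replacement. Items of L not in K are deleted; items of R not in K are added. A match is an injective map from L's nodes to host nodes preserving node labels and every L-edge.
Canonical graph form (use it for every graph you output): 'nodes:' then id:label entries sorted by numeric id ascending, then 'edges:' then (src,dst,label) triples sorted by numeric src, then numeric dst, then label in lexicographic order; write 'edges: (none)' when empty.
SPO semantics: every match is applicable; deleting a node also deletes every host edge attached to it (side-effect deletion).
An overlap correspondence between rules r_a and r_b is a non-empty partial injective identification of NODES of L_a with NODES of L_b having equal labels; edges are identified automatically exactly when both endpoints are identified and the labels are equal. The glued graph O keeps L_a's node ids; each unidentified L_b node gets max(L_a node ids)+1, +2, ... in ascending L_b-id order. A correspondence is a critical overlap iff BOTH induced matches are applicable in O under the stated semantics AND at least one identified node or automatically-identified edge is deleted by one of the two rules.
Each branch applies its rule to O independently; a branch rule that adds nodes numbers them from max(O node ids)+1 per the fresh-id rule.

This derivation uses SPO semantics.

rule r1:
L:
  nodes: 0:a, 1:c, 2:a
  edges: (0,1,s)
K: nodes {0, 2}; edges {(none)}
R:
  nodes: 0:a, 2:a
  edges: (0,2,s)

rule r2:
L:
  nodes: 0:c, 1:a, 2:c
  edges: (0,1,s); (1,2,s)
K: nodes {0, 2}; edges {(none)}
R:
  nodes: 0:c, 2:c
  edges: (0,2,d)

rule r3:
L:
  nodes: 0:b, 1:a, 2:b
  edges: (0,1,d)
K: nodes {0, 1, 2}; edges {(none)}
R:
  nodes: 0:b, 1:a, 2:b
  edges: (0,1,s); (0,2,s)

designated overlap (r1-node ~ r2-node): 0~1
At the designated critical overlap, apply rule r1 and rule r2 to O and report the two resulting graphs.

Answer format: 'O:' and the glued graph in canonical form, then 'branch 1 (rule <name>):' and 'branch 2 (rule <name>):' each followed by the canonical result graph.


O:
nodes: 0:a, 1:c, 2:a, 3:c, 4:c
edges: (0,1,s); (0,4,s); (3,0,s)
branch 1 (rule r1):
nodes: 0:a, 2:a, 3:c, 4:c
edges: (0,2,s); (0,4,s); (3,0,s)
branch 2 (rule r2):
nodes: 1:c, 2:a, 3:c, 4:c
edges: (3,4,d)


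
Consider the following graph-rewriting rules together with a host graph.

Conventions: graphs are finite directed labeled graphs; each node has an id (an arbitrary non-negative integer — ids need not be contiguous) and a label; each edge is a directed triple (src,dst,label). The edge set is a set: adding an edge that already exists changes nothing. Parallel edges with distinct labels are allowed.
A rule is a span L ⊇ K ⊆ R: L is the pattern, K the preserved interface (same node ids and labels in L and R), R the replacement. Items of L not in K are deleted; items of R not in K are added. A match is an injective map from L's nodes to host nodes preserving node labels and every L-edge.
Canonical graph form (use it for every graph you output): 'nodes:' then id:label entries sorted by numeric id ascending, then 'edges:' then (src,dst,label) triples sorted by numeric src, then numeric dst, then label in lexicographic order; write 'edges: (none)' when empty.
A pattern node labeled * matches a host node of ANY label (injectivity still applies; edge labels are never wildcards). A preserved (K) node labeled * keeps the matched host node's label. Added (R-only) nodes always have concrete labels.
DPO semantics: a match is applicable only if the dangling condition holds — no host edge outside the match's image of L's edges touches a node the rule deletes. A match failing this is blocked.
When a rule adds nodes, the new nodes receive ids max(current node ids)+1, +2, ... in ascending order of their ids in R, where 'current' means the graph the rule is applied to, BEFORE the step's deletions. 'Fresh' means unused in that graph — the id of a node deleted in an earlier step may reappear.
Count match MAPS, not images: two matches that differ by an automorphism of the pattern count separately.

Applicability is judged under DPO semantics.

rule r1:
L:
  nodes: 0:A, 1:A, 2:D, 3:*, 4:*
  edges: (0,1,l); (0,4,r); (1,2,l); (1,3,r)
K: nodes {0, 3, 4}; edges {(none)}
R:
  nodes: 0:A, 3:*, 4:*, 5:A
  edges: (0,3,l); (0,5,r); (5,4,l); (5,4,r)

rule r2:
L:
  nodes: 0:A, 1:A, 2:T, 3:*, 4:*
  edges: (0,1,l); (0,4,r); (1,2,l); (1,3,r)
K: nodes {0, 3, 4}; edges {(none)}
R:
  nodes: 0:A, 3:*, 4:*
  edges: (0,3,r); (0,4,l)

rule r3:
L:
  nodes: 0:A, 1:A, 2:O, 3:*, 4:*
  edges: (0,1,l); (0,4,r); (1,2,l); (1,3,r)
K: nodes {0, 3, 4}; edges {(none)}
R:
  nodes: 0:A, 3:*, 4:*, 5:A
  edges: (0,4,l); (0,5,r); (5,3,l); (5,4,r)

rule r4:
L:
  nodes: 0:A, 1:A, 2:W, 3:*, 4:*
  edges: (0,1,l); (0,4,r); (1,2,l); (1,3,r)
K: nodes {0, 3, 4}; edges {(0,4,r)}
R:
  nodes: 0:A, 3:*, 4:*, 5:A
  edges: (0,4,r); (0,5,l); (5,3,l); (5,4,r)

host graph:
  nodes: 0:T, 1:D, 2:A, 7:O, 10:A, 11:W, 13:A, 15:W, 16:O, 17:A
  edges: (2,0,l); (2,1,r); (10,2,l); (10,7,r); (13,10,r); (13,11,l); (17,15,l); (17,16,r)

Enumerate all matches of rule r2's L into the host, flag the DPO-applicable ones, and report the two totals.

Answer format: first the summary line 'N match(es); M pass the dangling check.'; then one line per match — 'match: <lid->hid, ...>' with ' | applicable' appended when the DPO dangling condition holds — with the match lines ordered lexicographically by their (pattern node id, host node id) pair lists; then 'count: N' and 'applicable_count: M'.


1 match(es); 1 pass the dangling check.
match: 0->10, 1->2, 2->0, 3->1, 4->7 | applicable
count: 1
applicable_count: 1


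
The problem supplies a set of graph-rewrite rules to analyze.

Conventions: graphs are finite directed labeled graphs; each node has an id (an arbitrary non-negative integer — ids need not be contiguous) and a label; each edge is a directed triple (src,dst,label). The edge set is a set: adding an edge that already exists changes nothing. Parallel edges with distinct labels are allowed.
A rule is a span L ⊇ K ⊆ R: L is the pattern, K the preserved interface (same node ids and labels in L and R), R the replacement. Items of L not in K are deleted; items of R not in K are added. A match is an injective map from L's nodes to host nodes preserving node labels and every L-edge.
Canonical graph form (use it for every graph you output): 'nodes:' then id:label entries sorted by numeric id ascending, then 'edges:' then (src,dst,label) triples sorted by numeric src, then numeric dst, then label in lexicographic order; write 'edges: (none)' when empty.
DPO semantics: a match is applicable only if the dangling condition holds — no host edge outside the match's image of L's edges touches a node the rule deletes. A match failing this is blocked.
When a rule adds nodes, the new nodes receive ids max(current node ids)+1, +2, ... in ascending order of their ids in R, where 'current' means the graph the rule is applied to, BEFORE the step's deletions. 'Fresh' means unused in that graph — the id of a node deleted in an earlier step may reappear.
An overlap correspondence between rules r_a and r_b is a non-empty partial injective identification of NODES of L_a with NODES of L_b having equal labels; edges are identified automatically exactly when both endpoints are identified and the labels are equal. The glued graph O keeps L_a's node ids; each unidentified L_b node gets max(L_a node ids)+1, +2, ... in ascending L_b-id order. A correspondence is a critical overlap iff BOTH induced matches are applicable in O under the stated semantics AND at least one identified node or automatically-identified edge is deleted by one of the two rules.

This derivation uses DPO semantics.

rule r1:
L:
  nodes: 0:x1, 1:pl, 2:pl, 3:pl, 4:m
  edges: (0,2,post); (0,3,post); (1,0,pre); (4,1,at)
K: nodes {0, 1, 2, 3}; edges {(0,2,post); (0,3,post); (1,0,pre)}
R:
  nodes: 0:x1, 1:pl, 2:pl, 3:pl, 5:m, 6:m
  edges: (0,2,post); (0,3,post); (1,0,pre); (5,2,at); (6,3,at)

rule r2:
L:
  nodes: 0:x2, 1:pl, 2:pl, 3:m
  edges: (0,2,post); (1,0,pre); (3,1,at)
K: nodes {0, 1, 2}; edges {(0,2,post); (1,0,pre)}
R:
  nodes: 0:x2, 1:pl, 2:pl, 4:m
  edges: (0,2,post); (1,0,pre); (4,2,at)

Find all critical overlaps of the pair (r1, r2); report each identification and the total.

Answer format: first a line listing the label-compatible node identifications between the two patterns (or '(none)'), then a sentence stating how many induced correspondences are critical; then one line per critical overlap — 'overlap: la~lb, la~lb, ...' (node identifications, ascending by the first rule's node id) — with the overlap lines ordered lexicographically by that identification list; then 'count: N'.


label-compatible node identifications between L(r1) and L(r2): 1~1, 1~2, 2~1, 2~2, 3~1, 3~2, 4~3
3 of the induced correspondences are critical overlaps of r1 and r2.
overlap: 1~1, 2~2, 4~3
overlap: 1~1, 3~2, 4~3
overlap: 1~1, 4~3
count: 3


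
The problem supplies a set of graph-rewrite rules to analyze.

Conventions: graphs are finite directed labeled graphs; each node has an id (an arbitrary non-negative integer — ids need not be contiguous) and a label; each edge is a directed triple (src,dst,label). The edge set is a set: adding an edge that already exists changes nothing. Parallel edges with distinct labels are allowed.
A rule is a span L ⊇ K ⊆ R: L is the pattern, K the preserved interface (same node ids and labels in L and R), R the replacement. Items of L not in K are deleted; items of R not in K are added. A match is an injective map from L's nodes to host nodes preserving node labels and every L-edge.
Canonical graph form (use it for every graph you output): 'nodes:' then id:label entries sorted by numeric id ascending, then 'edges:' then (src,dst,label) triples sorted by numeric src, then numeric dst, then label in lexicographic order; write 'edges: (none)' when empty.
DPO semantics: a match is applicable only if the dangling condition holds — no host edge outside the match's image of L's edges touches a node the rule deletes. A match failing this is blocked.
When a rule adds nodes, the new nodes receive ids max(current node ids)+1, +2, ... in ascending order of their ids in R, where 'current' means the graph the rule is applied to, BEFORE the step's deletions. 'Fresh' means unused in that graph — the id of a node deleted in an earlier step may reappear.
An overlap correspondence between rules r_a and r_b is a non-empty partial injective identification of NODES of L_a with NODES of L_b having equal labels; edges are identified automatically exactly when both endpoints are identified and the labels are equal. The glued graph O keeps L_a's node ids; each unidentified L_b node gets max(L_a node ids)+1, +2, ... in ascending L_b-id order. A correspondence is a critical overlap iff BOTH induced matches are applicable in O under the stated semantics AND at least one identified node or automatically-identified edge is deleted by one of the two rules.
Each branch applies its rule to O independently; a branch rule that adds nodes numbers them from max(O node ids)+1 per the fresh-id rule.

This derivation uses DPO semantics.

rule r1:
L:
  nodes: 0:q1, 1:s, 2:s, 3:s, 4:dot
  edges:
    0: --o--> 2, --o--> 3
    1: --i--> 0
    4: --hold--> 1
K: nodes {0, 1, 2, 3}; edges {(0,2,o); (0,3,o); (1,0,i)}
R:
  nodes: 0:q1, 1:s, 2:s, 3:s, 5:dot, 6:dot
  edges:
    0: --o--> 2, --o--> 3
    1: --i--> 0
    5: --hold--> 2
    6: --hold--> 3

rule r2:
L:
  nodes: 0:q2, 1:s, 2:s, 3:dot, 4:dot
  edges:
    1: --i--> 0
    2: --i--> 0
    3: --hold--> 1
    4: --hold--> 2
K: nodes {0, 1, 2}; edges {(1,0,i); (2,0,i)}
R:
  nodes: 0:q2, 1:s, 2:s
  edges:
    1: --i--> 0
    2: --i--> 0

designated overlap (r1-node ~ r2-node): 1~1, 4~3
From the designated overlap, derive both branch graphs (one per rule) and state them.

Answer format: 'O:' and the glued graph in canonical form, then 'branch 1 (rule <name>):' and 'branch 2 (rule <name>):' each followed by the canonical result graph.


O:
nodes: 0:q1, 1:s, 2:s, 3:s, 4:dot, 5:q2, 6:s, 7:dot
edges: (0,2,o); (0,3,o); (1,0,i); (1,5,i); (4,1,hold); (6,5,i); (7,6,hold)
branch 1 (rule r1):
nodes: 0:q1, 1:s, 2:s, 3:s, 5:q2, 6:s, 7:dot, 8:dot, 9:dot
edges: (0,2,o); (0,3,o); (1,0,i); (1,5,i); (6,5,i); (7,6,hold); (8,2,hold); (9,3,hold)
branch 2 (rule r2):
nodes: 0:q1, 1:s, 2:s, 3:s, 5:q2, 6:s
edges: (0,2,o); (0,3,o); (1,0,i); (1,5,i); (6,5,i)


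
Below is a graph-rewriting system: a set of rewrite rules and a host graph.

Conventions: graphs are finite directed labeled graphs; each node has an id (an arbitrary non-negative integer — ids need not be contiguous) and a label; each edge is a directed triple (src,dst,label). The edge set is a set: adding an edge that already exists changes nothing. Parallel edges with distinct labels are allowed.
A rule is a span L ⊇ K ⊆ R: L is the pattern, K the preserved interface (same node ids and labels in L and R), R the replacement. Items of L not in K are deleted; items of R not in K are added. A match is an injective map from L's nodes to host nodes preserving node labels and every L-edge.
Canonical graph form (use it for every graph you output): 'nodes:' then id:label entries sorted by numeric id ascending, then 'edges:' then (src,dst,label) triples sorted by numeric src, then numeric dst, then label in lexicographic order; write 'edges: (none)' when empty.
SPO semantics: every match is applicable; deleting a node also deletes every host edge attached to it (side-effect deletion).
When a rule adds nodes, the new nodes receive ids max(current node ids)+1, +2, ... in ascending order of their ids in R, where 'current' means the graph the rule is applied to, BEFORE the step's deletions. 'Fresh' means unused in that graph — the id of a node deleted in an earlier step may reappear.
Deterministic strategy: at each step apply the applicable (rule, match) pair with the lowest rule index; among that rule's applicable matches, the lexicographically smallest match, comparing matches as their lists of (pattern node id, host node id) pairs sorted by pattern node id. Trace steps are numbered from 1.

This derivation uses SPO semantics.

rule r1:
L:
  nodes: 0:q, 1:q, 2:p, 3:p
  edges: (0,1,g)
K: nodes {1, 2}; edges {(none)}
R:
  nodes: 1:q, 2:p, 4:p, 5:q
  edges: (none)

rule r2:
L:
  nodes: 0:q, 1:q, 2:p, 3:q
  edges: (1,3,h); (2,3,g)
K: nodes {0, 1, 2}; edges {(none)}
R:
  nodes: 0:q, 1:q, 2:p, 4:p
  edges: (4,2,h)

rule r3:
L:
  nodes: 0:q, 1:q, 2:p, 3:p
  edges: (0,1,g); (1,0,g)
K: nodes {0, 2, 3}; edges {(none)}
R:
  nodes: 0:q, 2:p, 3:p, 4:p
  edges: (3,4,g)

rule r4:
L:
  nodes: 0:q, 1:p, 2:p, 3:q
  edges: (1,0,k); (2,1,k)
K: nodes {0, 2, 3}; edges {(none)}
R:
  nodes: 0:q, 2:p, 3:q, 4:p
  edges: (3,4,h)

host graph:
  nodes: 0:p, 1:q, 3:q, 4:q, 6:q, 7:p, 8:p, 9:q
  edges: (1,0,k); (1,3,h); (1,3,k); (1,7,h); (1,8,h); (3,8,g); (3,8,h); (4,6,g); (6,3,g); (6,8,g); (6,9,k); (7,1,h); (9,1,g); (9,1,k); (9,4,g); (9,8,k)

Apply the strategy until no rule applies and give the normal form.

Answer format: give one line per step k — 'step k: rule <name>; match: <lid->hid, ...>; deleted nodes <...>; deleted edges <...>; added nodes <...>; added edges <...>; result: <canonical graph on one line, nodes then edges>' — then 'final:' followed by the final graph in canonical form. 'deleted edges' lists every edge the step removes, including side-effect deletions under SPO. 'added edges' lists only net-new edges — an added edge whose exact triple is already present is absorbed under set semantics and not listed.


step 1: rule r1; match: 0->4, 1->6, 2->0, 3->7; deleted nodes 4, 7; deleted edges (1,7,h); (4,6,g); (7,1,h); (9,4,g); added nodes 10, 11; added edges (none); result: nodes: 0:p, 1:q, 3:q, 6:q, 8:p, 9:q, 10:p, 11:q edges: (1,0,k); (1,3,h); (1,3,k); (1,8,h); (3,8,g); (3,8,h); (6,3,g); (6,8,g); (6,9,k); (9,1,g); (9,1,k); (9,8,k)
step 2: rule r1; match: 0->6, 1->3, 2->0, 3->8; deleted nodes 6, 8; deleted edges (1,8,h); (3,8,g); (3,8,h); (6,3,g); (6,8,g); (6,9,k); (9,8,k); added nodes 12, 13; added edges (none); result: nodes: 0:p, 1:q, 3:q, 9:q, 10:p, 11:q, 12:p, 13:q edges: (1,0,k); (1,3,h); (1,3,k); (9,1,g); (9,1,k)
step 3: rule r1; match: 0->9, 1->1, 2->0, 3->10; deleted nodes 9, 10; deleted edges (9,1,g); (9,1,k); added nodes 14, 15; added edges (none); result: nodes: 0:p, 1:q, 3:q, 11:q, 12:p, 13:q, 14:p, 15:q edges: (1,0,k); (1,3,h); (1,3,k)
final:
nodes: 0:p, 1:q, 3:q, 11:q, 12:p, 13:q, 14:p, 15:q
edges: (1,0,k); (1,3,h); (1,3,k)
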